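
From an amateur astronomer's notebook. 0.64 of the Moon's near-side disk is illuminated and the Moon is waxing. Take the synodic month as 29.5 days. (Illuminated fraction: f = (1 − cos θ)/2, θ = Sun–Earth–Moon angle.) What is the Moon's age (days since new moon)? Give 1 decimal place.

8.7 days

Invert f = (1 − cos θ)/2 to get cos θ = 1 − 2(0.64) = -0.280, hence θ₀ = arccos -0.280 = 106.3°.
The Moon is waxing (0°–180°), so θ = 106.3° directly.
That fraction of the synodic month is 106.3/360 × 29.5 d ≈ 8.71 d.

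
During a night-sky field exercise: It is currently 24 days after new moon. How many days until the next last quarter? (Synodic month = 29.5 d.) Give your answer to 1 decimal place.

Last quarter is 0.75 of the way through the cycle: age 0.75 × 29.5 = 22.125 d.
This lunation's last quarter (22.125 d) has passed, so add one period: 51.625 − 24 = 27.625 days.

27.6 days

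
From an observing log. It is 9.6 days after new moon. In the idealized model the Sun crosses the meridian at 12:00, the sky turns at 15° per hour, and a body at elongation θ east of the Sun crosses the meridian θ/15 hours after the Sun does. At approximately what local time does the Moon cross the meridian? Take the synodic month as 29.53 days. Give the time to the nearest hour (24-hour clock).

The Moon has covered 9.6/29.53 of its cycle, so θ ≈ 360° × 9.6/29.53 = 117.0°.
Delay after the Sun = 117.0° / (15°/h) ≈ 7.80 h.
12:00 + 7.80 h ≈ 19:48 → 20:00 to the nearest hour.

20:00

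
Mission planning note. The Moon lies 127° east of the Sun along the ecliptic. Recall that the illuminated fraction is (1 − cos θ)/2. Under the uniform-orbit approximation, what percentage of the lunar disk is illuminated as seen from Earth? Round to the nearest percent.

80%

f = (1 − cos 127°)/2 = (1 − (-0.602))/2 ≈ 0.801, i.e. 80%.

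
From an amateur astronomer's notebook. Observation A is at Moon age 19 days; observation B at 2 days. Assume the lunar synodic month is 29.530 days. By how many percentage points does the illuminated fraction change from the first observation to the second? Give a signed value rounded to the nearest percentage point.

First observation: θ = 360°·19/29.530 = 231.6°, so f = 0.810.
Second observation: θ = 24.4°, f = 0.045.
Δf = 0.045 − 0.810 = -0.766, i.e. -77 pp.

-77 pp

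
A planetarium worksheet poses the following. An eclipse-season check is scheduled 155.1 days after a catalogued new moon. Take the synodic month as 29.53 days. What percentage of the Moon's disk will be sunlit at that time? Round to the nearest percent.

155.1/29.53 = 5.252 lunations, so 5 complete cycles and 7.45 d into the next.
The Moon has covered 7.45/29.53 of its cycle, so θ ≈ 360° × 7.45/29.53 = 90.8°.
Illuminated fraction = (1 − cos 90.8°)/2 = (1 − (-0.014))/2 ≈ 0.507, so 51%.

51%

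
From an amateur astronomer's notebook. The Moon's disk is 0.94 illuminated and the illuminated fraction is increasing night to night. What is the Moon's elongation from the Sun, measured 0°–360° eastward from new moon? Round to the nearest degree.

152°

Invert f = (1 − cos θ)/2 to get cos θ = 1 − 2(0.94) = -0.880, hence θ₀ = arccos -0.880 = 151.6°.
The Moon is waxing (0°–180°), so θ = 151.6° directly.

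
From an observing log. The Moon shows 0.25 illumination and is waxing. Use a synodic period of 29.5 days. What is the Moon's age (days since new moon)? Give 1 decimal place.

Invert f = (1 − cos θ)/2 to get cos θ = 1 − 2(0.25) = 0.500, hence θ₀ = arccos 0.500 = 60.0°.
Waxing ⇒ before full, so θ = 60.0°.
Age = 29.5 × 60.0°/360° ≈ 4.92 days.

4.9 days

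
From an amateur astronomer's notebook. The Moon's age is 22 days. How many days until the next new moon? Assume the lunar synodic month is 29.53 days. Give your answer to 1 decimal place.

The next new moon completes the synodic month: 29.53 − 22 = 7.530 days.

7.5 days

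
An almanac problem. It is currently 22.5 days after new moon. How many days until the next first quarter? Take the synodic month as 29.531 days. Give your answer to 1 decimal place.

First quarter occurs at elongation 90°, i.e. at age 29.531 × 90/360 = 7.383 d.
Already past this cycle's first quarter; the next is at 7.383 + 29.531 = 36.914 d, so 36.914 − 22.5 = 14.414 days.

14.4 days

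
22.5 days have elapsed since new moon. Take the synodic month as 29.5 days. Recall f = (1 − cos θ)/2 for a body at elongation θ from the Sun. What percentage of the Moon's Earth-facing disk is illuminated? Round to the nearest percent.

The Moon has covered 22.5/29.5 of its cycle, so θ ≈ 360° × 22.5/29.5 = 274.6°.
cos 274.6° = 0.080, so f = (1 − 0.080)/2 = 0.460, so 46%.

46%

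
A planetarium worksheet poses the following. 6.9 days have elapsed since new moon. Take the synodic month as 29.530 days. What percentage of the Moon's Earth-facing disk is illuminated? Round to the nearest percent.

Elongation θ = 360° × 6.9/29.530 ≈ 84.1°.
With cos θ = 0.102, the lit fraction is (1 − 0.102)/2 ≈ 0.449, so 45%.

45%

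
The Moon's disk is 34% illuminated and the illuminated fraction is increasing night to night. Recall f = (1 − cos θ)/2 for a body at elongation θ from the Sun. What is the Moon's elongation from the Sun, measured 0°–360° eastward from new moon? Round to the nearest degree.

71°

cos θ = 1 − 2f = 0.320, giving a principal value of 71.3°.
Waxing ⇒ before full, so θ = 71.3°.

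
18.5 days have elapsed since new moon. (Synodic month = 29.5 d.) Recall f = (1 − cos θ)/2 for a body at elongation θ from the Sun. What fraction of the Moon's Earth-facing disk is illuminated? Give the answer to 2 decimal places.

Phase angle: θ = 360°·(18.5 d)/(29.5 d) = 225.8°.
Illuminated fraction = (1 − cos 225.8°)/2 = (1 − (-0.698))/2 ≈ 0.849.

0.85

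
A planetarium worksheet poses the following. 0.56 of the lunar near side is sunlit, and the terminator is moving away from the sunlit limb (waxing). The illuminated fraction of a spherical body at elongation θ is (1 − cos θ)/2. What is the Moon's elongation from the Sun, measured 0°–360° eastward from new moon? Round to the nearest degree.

Invert f = (1 − cos θ)/2 to get cos θ = 1 − 2(0.56) = -0.120, hence θ₀ = arccos -0.120 = 96.9°.
Waxing ⇒ before full, so θ = 96.9°.

97°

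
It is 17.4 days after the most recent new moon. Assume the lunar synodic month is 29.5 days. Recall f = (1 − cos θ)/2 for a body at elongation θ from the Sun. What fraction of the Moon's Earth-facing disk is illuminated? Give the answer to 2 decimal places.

Phase angle: θ = 360°·(17.4 d)/(29.5 d) = 212.3°.
cos 212.3° = (-0.845), so f = (1 − (-0.845))/2 = 0.922.

0.92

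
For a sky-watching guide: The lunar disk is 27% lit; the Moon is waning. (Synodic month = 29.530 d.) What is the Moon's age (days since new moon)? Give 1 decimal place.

From f = (1 − cos θ)/2: cos θ = 1 − 2×0.27 = 0.460; arccos → 62.6°.
A waning Moon lies in 180°–360°, so θ = 360° − 62.6° = 297.4°.
Age = 29.530 × 297.4°/360° ≈ 24.39 days.

24.4 days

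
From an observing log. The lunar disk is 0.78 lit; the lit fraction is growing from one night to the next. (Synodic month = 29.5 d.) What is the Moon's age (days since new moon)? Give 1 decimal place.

Invert f = (1 − cos θ)/2 to get cos θ = 1 − 2(0.78) = -0.560, hence θ₀ = arccos -0.560 = 124.1°.
The Moon is waxing (0°–180°), so θ = 124.1° directly.
Age = 29.5 × 124.1°/360° ≈ 10.17 days.

10.2 days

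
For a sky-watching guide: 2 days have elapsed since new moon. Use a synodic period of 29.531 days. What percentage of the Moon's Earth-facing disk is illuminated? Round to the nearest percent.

4%

Elongation θ = 360° × 2/29.531 ≈ 24.4°.
cos 24.4° = 0.911, so f = (1 − 0.911)/2 = 0.045, so 4%.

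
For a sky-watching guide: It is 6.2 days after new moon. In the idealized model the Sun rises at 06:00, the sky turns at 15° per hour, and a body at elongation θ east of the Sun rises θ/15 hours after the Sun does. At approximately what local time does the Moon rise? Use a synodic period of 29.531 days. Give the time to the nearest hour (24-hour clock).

Phase angle: θ = 360°·(6.2 d)/(29.531 d) = 75.6°.
The Moon trails the Sun by θ/15 = 75.6/15 ≈ 5.04 hours.
06:00 + 5.04 h ≈ 11:02 → 11:00 to the nearest hour.

11:00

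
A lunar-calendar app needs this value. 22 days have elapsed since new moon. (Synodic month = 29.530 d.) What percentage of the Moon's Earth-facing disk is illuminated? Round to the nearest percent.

Phase angle: θ = 360°·(22 d)/(29.530 d) = 268.2°.
Illuminated fraction = (1 − cos 268.2°)/2 = (1 − (-0.031))/2 ≈ 0.516, so 52%.

52%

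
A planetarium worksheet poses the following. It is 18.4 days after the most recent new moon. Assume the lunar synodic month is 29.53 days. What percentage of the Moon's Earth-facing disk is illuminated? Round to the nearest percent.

86%

The Moon has covered 18.4/29.53 of its cycle, so θ ≈ 360° × 18.4/29.53 = 224.3°.
Illuminated fraction = (1 − cos 224.3°)/2 = (1 − (-0.716))/2 ≈ 0.858, so 86%.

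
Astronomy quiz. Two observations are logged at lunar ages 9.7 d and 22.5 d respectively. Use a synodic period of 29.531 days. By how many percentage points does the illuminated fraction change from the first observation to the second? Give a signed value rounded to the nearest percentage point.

-27 percentage points

First observation: θ = 360°·9.7/29.531 = 118.2°, so f = 0.737.
Second observation: θ = 274.3°, f = 0.463.
Δf = 0.463 − 0.737 = -0.274, i.e. -27 pp.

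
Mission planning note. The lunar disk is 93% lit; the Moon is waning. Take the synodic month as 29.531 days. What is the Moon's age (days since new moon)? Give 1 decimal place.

17.3 days

Invert f = (1 − cos θ)/2 to get cos θ = 1 − 2(0.93) = -0.860, hence θ₀ = arccos -0.860 = 149.3°.
A waning Moon lies in 180°–360°, so θ = 360° − 149.3° = 210.7°.
That fraction of the synodic month is 210.7/360 × 29.531 d ≈ 17.28 d.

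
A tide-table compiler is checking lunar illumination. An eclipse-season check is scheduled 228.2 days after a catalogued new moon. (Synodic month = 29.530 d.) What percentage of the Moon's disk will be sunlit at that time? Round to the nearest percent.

57%

228.2/29.530 = 7.728 lunations, so 7 complete cycles and 21.49 d into the next.
The Moon has covered 21.49/29.530 of its cycle, so θ ≈ 360° × 21.49/29.530 = 262.0°.
Illuminated fraction = (1 − cos 262.0°)/2 = (1 − (-0.139))/2 ≈ 0.570, so 57%.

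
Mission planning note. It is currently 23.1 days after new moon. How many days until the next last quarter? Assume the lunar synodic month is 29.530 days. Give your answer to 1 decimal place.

28.6 days

Last quarter is 0.75 of the way through the cycle: age 0.75 × 29.530 = 22.148 d.
This lunation's last quarter (22.148 d) has passed, so add one period: 51.678 − 23.1 = 28.578 days.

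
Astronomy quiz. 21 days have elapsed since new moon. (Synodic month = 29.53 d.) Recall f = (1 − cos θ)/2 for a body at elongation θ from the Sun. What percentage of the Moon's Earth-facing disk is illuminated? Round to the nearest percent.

Phase angle: θ = 360°·(21 d)/(29.53 d) = 256.0°.
With cos θ = (-0.242), the lit fraction is (1 − (-0.242))/2 ≈ 0.621, so 62%.

62%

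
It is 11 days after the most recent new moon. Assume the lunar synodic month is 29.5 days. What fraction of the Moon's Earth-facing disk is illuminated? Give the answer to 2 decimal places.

0.85

Elongation θ = 360° × 11/29.5 ≈ 134.2°.
cos 134.2° = (-0.698), so f = (1 − (-0.698))/2 = 0.849.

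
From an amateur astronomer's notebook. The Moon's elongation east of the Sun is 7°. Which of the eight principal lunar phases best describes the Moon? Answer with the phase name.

7° lies in the new moon sector of the 8-phase cycle.

new moon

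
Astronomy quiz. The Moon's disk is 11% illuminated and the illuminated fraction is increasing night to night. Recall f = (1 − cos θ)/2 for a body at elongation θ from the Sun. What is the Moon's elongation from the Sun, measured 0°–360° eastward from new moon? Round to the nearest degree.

From f = (1 − cos θ)/2: cos θ = 1 − 2×0.11 = 0.780; arccos → 38.7°.
The Moon is waxing (0°–180°), so θ = 38.7° directly.

39°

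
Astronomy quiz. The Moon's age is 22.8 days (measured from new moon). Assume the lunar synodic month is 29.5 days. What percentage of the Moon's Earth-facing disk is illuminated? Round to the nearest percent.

Phase angle: θ = 360°·(22.8 d)/(29.5 d) = 278.2°.
Illuminated fraction = (1 − cos 278.2°)/2 = (1 − 0.143)/2 ≈ 0.428, so 43%.

43%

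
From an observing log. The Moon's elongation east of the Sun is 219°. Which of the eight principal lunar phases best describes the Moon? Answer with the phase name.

waning gibbous

219° lies in the waning gibbous sector of the 8-phase cycle.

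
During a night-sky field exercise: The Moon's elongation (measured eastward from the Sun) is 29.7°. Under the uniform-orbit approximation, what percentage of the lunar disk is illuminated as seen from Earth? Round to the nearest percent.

cos 29.7° = 0.869, so f = (1 − 0.869)/2 = 0.066, i.e. 7%.

7%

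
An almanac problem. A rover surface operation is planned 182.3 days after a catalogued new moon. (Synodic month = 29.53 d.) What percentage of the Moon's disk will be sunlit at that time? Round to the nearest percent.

27%

182.3/29.53 = 6.173 lunations, so 6 complete cycles and 5.12 d into the next.
Elongation θ = 360° × 5.12/29.53 ≈ 62.4°.
Illuminated fraction = (1 − cos 62.4°)/2 = (1 − 0.463)/2 ≈ 0.268, so 27%.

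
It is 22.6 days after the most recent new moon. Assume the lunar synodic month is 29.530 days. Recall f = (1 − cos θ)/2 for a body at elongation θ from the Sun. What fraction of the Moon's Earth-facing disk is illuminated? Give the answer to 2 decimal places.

The Moon has covered 22.6/29.530 of its cycle, so θ ≈ 360° × 22.6/29.530 = 275.5°.
Illuminated fraction = (1 − cos 275.5°)/2 = (1 − 0.096)/2 ≈ 0.452.

0.45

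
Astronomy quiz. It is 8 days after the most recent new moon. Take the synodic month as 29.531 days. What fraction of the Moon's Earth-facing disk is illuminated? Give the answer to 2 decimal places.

0.57

The Moon has covered 8/29.531 of its cycle, so θ ≈ 360° × 8/29.531 = 97.5°.
With cos θ = (-0.131), the lit fraction is (1 − (-0.131))/2 ≈ 0.565.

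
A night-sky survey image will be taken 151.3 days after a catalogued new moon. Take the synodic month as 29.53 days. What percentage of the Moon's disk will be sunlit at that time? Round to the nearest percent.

14%

Reduce mod P: 151.3 − 5×29.53 = 3.65 d into the current lunation.
The Moon has covered 3.65/29.53 of its cycle, so θ ≈ 360° × 3.65/29.53 = 44.5°.
With cos θ = 0.713, the lit fraction is (1 − 0.713)/2 ≈ 0.143, so 14%.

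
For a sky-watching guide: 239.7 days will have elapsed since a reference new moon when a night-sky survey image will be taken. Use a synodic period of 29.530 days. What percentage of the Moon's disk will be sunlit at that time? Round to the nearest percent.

13%

239.7/29.530 = 8.117 lunations, so 8 complete cycles and 3.46 d into the next.
Phase angle: θ = 360°·(3.46 d)/(29.530 d) = 42.2°.
cos 42.2° = 0.741, so f = (1 − 0.741)/2 = 0.129, so 13%.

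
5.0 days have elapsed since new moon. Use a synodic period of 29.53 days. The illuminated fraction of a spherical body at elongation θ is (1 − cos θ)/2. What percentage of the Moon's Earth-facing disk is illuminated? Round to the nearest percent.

26%

Phase angle: θ = 360°·(5.0 d)/(29.53 d) = 61.0°.
With cos θ = 0.485, the lit fraction is (1 − 0.485)/2 ≈ 0.257, so 26%.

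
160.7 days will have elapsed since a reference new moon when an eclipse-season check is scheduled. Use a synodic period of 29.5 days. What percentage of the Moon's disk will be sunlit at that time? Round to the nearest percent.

160.7/29.5 = 5.447 lunations, so 5 complete cycles and 13.20 d into the next.
The Moon has covered 13.20/29.5 of its cycle, so θ ≈ 360° × 13.20/29.5 = 161.1°.
cos 161.1° = (-0.946), so f = (1 − (-0.946))/2 = 0.973, so 97%.

97%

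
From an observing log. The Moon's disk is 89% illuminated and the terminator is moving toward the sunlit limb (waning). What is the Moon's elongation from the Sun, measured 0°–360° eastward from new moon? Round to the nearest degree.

Invert f = (1 − cos θ)/2 to get cos θ = 1 − 2(0.89) = -0.780, hence θ₀ = arccos -0.780 = 141.3°.
A waning Moon lies in 180°–360°, so θ = 360° − 141.3° = 218.7°.

219°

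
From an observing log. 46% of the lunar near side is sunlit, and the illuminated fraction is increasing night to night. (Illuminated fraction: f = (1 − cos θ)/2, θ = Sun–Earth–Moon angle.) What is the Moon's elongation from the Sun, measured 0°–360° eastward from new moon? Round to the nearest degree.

cos θ = 1 − 2f = 0.080, giving a principal value of 85.4°.
The Moon is waxing (0°–180°), so θ = 85.4° directly.

85°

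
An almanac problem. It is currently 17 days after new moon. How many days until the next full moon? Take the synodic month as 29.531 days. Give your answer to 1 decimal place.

27.3 days

Full moon is 0.5 of the way through the cycle: age 0.5 × 29.531 = 14.765 d.
Already past this cycle's full moon; the next is at 14.765 + 29.531 = 44.296 d, so 44.296 − 17 = 27.296 days.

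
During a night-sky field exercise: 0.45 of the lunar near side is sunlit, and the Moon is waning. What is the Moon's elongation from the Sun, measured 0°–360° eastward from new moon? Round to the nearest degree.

Invert f = (1 − cos θ)/2 to get cos θ = 1 − 2(0.45) = 0.100, hence θ₀ = arccos 0.100 = 84.3°.
A waning Moon lies in 180°–360°, so θ = 360° − 84.3° = 275.7°.

276°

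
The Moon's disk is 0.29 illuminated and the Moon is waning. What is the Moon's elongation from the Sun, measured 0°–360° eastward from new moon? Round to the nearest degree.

295°

From f = (1 − cos θ)/2: cos θ = 1 − 2×0.29 = 0.420; arccos → 65.2°.
Waning ⇒ past full, so θ = 360° − 65.2° = 294.8°.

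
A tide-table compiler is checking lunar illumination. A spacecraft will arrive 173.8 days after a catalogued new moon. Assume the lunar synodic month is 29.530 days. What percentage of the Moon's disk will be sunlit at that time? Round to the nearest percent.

12%

173.8/29.530 = 5.886 lunations, so 5 complete cycles and 26.15 d into the next.
The Moon has covered 26.15/29.530 of its cycle, so θ ≈ 360° × 26.15/29.530 = 318.8°.
cos 318.8° = 0.752, so f = (1 − 0.752)/2 = 0.124, so 12%.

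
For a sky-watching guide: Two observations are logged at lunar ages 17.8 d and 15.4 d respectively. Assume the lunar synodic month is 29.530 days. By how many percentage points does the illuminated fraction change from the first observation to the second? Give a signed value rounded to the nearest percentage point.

+10 pp

θ₁ = 360° × 17.8/29.530 = 217.0°, f₁ = (1 − cos θ₁)/2 = 0.899.
θ₂ = 360° × 15.4/29.530 = 187.7°, f₂ = (1 − cos θ₂)/2 = 0.995.
Change = f₂ − f₁ = +0.096 → +10 percentage points.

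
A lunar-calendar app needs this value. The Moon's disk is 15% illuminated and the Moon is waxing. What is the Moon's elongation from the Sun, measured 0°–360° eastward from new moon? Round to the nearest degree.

From f = (1 − cos θ)/2: cos θ = 1 − 2×0.15 = 0.700; arccos → 45.6°.
Waxing ⇒ before full, so θ = 45.6°.

46°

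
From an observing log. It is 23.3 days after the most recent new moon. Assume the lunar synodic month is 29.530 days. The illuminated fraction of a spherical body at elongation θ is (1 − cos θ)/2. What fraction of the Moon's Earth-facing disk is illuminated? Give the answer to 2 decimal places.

Elongation θ = 360° × 23.3/29.530 ≈ 284.1°.
cos 284.1° = 0.243, so f = (1 − 0.243)/2 = 0.379.

0.38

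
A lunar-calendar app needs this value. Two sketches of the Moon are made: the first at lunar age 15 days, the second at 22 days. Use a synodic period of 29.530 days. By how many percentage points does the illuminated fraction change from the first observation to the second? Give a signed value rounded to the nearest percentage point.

-48 percentage points

θ₁ = 360° × 15/29.530 = 182.9°, f₁ = (1 − cos θ₁)/2 = 0.999.
θ₂ = 360° × 22/29.530 = 268.2°, f₂ = (1 − cos θ₂)/2 = 0.516.
Change = f₂ − f₁ = -0.484 → -48 percentage points.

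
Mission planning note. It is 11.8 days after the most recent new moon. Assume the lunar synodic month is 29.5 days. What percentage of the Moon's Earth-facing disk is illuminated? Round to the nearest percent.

Elongation θ = 360° × 11.8/29.5 ≈ 144.0°.
With cos θ = (-0.809), the lit fraction is (1 − (-0.809))/2 ≈ 0.905, so 90%.

90%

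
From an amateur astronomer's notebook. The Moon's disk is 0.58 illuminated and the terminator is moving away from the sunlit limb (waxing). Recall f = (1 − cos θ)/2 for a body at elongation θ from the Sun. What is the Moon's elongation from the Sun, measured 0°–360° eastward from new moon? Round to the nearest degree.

cos θ = 1 − 2f = -0.160, giving a principal value of 99.2°.
Waxing ⇒ before full, so θ = 99.2°.

99°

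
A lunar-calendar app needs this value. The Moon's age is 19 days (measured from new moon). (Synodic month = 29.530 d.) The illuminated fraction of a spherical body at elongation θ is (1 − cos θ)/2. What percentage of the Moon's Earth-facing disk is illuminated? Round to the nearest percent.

Elongation θ = 360° × 19/29.530 ≈ 231.6°.
Illuminated fraction = (1 − cos 231.6°)/2 = (1 − (-0.621))/2 ≈ 0.810, so 81%.

81%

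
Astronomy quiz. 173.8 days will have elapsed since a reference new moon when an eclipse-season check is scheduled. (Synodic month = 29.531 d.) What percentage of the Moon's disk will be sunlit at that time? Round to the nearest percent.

173.8/29.531 = 5.885 lunations, so 5 complete cycles and 26.15 d into the next.
Phase angle: θ = 360°·(26.15 d)/(29.531 d) = 318.7°.
With cos θ = 0.752, the lit fraction is (1 − 0.752)/2 ≈ 0.124, so 12%.

12%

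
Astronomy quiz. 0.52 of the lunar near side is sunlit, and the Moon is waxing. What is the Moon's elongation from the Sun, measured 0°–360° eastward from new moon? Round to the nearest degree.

Invert f = (1 − cos θ)/2 to get cos θ = 1 − 2(0.52) = -0.040, hence θ₀ = arccos -0.040 = 92.3°.
Waxing ⇒ before full, so θ = 92.3°.

92°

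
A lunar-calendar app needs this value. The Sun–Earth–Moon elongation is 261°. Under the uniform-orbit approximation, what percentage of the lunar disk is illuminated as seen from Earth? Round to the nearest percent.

58%

cos 261° = (-0.156), so f = (1 − (-0.156))/2 = 0.578, i.e. 58%.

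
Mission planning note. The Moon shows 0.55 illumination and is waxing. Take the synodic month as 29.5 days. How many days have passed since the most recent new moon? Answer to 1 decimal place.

7.8 days

From f = (1 − cos θ)/2: cos θ = 1 − 2×0.55 = -0.100; arccos → 95.7°.
Waxing ⇒ before full, so θ = 95.7°.
At 360°/29.5 d per day, 95.7° corresponds to 7.85 days.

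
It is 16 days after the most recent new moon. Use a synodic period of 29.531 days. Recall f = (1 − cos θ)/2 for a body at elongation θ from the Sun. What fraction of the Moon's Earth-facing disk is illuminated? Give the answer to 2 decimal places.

Elongation θ = 360° × 16/29.531 ≈ 195.0°.
Illuminated fraction = (1 − cos 195.0°)/2 = (1 − (-0.966))/2 ≈ 0.983.

0.98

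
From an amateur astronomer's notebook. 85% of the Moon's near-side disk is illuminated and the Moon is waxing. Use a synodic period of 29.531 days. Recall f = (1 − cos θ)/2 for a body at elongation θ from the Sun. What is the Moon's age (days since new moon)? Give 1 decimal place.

11.0 days

Invert f = (1 − cos θ)/2 to get cos θ = 1 − 2(0.85) = -0.700, hence θ₀ = arccos -0.700 = 134.4°.
Waxing ⇒ before full, so θ = 134.4°.
That fraction of the synodic month is 134.4/360 × 29.531 d ≈ 11.03 d.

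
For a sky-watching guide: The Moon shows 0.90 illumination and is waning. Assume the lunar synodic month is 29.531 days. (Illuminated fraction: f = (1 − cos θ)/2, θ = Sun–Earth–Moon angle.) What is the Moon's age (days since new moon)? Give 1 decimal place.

17.8 days

Invert f = (1 − cos θ)/2 to get cos θ = 1 − 2(0.90) = -0.800, hence θ₀ = arccos -0.800 = 143.1°.
Waning ⇒ past full, so θ = 360° − 143.1° = 216.9°.
Age = 29.531 × 216.9°/360° ≈ 17.79 days.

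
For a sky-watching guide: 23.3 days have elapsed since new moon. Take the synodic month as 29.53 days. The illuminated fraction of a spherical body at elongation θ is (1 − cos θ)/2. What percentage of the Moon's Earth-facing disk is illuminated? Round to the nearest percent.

Phase angle: θ = 360°·(23.3 d)/(29.53 d) = 284.1°.
cos 284.1° = 0.243, so f = (1 − 0.243)/2 = 0.379, so 38%.

38%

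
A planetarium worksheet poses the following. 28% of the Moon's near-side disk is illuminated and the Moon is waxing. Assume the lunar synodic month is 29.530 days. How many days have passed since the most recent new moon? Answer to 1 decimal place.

5.2 days

From f = (1 − cos θ)/2: cos θ = 1 − 2×0.28 = 0.440; arccos → 63.9°.
The Moon is waxing (0°–180°), so θ = 63.9° directly.
At 360°/29.530 d per day, 63.9° corresponds to 5.24 days.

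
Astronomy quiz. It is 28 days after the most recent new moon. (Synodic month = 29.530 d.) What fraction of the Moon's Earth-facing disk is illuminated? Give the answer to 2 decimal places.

The Moon has covered 28/29.530 of its cycle, so θ ≈ 360° × 28/29.530 = 341.3°.
cos 341.3° = 0.947, so f = (1 − 0.947)/2 = 0.026.

0.03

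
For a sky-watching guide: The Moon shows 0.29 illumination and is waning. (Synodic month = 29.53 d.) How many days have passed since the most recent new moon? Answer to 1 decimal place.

24.2 days

Invert f = (1 − cos θ)/2 to get cos θ = 1 − 2(0.29) = 0.420, hence θ₀ = arccos 0.420 = 65.2°.
Since the Moon is past full (waning), take the reflex angle: θ = 360° − 65.2° = 294.8°.
At 360°/29.53 d per day, 294.8° corresponds to 24.18 days.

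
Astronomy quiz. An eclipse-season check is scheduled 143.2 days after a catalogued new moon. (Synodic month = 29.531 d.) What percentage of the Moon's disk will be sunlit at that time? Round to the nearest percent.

143.2/29.531 = 4.849 lunations, so 4 complete cycles and 25.08 d into the next.
Phase angle: θ = 360°·(25.08 d)/(29.531 d) = 305.7°.
With cos θ = 0.583, the lit fraction is (1 − 0.583)/2 ≈ 0.208, so 21%.

21%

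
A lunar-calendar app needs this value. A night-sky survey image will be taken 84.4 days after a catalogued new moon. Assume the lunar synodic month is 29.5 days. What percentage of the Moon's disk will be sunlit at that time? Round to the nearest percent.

Reduce mod P: 84.4 − 2×29.5 = 25.40 d into the current lunation.
The Moon has covered 25.40/29.5 of its cycle, so θ ≈ 360° × 25.40/29.5 = 310.0°.
Illuminated fraction = (1 − cos 310.0°)/2 = (1 − 0.642)/2 ≈ 0.179, so 18%.

18%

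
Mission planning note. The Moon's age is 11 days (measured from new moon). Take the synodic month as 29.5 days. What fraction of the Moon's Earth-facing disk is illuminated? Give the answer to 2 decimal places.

0.85

Phase angle: θ = 360°·(11 d)/(29.5 d) = 134.2°.
With cos θ = (-0.698), the lit fraction is (1 − (-0.698))/2 ≈ 0.849.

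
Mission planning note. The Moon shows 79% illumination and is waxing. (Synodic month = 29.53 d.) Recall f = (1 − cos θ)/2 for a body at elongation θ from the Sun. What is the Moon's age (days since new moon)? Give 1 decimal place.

10.3 days

From f = (1 − cos θ)/2: cos θ = 1 − 2×0.79 = -0.580; arccos → 125.5°.
The Moon is waxing (0°–180°), so θ = 125.5° directly.
At 360°/29.53 d per day, 125.5° corresponds to 10.29 days.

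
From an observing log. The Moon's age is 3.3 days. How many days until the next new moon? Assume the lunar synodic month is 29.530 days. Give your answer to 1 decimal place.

One full lunation from the last new moon is 29.530 d; remaining = 29.530 − 3.3 = 26.230 d.

26.2 days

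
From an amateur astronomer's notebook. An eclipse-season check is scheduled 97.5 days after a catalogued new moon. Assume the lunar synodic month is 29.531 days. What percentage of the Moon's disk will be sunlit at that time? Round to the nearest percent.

66%

97.5/29.531 = 3.302 lunations, so 3 complete cycles and 8.91 d into the next.
The Moon has covered 8.91/29.531 of its cycle, so θ ≈ 360° × 8.91/29.531 = 108.6°.
cos 108.6° = (-0.319), so f = (1 − (-0.319))/2 = 0.659, so 66%.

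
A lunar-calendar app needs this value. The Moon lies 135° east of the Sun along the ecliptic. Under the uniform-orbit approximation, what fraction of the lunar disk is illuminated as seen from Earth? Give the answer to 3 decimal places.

f = (1 − cos 135°)/2 = (1 − (-0.707))/2 ≈ 0.854.

0.854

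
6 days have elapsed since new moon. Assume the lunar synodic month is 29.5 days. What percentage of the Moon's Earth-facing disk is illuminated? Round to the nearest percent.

Phase angle: θ = 360°·(6 d)/(29.5 d) = 73.2°.
With cos θ = 0.289, the lit fraction is (1 − 0.289)/2 ≈ 0.356, so 36%.

36%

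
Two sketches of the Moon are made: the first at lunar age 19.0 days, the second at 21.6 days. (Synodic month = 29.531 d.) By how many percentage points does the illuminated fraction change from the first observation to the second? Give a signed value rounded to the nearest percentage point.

-25 percentage points

First observation: θ = 360°·19.0/29.531 = 231.6°, so f = 0.810.
Second observation: θ = 263.3°, f = 0.558.
Δf = 0.558 − 0.810 = -0.252, i.e. -25 pp.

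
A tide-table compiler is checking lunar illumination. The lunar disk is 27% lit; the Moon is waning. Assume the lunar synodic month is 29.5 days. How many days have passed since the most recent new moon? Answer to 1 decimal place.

From f = (1 − cos θ)/2: cos θ = 1 − 2×0.27 = 0.460; arccos → 62.6°.
A waning Moon lies in 180°–360°, so θ = 360° − 62.6° = 297.4°.
At 360°/29.5 d per day, 297.4° corresponds to 24.37 days.

24.4 days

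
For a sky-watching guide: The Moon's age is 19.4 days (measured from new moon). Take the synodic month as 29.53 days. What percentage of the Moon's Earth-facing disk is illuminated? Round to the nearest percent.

Elongation θ = 360° × 19.4/29.53 ≈ 236.5°.
Illuminated fraction = (1 − cos 236.5°)/2 = (1 − (-0.552))/2 ≈ 0.776, so 78%.

78%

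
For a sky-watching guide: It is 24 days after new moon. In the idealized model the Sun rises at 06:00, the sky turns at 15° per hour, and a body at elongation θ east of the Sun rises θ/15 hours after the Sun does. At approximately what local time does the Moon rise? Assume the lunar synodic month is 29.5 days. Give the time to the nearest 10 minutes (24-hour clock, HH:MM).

Phase angle: θ = 360°·(24 d)/(29.5 d) = 292.9°.
At 15° of sky rotation per hour, 292.9° corresponds to a 19.53 h lag.
06:00 + 19.525 h ≈ 01:32 → 01:30 to the nearest ten minutes.

01:30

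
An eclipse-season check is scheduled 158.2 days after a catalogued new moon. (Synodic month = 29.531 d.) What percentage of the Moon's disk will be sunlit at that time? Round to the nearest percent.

158.2 d spans 5 complete synodic months (5 × 29.531 = 147.66 d) plus 10.54 d.
Phase angle: θ = 360°·(10.54 d)/(29.531 d) = 128.5°.
With cos θ = (-0.623), the lit fraction is (1 − (-0.623))/2 ≈ 0.812, so 81%.

81%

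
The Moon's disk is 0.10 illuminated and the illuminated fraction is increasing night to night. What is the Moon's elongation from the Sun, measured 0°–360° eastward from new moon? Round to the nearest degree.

37°

Invert f = (1 − cos θ)/2 to get cos θ = 1 − 2(0.10) = 0.800, hence θ₀ = arccos 0.800 = 36.9°.
Before full moon the principal value applies: θ = 36.9°.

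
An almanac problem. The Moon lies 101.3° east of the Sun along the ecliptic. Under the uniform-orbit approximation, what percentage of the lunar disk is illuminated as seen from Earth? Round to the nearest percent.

cos 101.3° = (-0.196), so f = (1 − (-0.196))/2 = 0.598, i.e. 60%.

60%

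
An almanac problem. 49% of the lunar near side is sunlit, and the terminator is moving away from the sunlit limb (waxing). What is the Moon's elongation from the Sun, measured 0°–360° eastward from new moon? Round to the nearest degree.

Invert f = (1 − cos θ)/2 to get cos θ = 1 − 2(0.49) = 0.020, hence θ₀ = arccos 0.020 = 88.9°.
Waxing ⇒ before full, so θ = 88.9°.

89°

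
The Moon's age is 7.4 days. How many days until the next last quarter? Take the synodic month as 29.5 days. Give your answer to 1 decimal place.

14.7 days

Last quarter occurs at elongation 270°, i.e. at age 29.5 × 270/360 = 22.125 d.
That is 22.125 − 7.4 = 14.725 days ahead.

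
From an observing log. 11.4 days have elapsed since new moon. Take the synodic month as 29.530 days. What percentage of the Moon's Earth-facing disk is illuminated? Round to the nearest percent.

88%

Phase angle: θ = 360°·(11.4 d)/(29.530 d) = 139.0°.
cos 139.0° = (-0.754), so f = (1 − (-0.754))/2 = 0.877, so 88%.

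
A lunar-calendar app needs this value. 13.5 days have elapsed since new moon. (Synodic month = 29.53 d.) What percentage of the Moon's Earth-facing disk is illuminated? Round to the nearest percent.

98%

The Moon has covered 13.5/29.53 of its cycle, so θ ≈ 360° × 13.5/29.53 = 164.6°.
Illuminated fraction = (1 − cos 164.6°)/2 = (1 − (-0.964))/2 ≈ 0.982, so 98%.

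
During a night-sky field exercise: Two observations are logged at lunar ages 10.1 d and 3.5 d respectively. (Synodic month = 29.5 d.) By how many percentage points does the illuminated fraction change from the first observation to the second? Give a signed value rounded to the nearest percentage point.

θ₁ = 360° × 10.1/29.5 = 123.3°, f₁ = (1 − cos θ₁)/2 = 0.774.
θ₂ = 360° × 3.5/29.5 = 42.7°, f₂ = (1 − cos θ₂)/2 = 0.133.
Change = f₂ − f₁ = -0.642 → -64 percentage points.

-64 percentage points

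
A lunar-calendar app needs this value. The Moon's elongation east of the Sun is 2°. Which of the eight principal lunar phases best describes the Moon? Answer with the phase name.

new moon

2° lies in the new moon sector of the 8-phase cycle.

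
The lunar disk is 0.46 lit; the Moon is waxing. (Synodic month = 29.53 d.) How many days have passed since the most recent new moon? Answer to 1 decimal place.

7.0 days

Invert f = (1 − cos θ)/2 to get cos θ = 1 − 2(0.46) = 0.080, hence θ₀ = arccos 0.080 = 85.4°.
The Moon is waxing (0°–180°), so θ = 85.4° directly.
At 360°/29.53 d per day, 85.4° corresponds to 7.01 days.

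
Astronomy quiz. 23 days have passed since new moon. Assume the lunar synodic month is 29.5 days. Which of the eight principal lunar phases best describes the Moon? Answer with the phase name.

At 23/29.5 of the cycle, θ ≈ 281° — the last quarter range.

last quarter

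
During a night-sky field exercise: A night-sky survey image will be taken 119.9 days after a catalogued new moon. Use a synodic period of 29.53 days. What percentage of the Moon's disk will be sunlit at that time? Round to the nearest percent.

119.9/29.53 = 4.060 lunations, so 4 complete cycles and 1.78 d into the next.
Phase angle: θ = 360°·(1.78 d)/(29.53 d) = 21.7°.
Illuminated fraction = (1 − cos 21.7°)/2 = (1 − 0.929)/2 ≈ 0.035, so 4%.

4%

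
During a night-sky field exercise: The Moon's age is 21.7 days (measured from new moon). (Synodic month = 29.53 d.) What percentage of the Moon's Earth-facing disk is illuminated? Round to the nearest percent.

55%

The Moon has covered 21.7/29.53 of its cycle, so θ ≈ 360° × 21.7/29.53 = 264.5°.
Illuminated fraction = (1 − cos 264.5°)/2 = (1 − (-0.095))/2 ≈ 0.548, so 55%.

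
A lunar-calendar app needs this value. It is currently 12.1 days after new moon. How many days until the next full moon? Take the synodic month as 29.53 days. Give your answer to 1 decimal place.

Full moon occurs at elongation 180°, i.e. at age 29.53 × 180/360 = 14.765 d.
That is 14.765 − 12.1 = 2.665 days ahead.

2.7 days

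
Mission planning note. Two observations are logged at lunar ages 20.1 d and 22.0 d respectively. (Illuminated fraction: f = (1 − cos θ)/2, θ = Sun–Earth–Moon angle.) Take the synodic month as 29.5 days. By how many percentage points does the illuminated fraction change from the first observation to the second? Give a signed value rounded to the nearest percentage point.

-20 percentage points

θ₁ = 360° × 20.1/29.5 = 245.3°, f₁ = (1 − cos θ₁)/2 = 0.709.
θ₂ = 360° × 22.0/29.5 = 268.5°, f₂ = (1 − cos θ₂)/2 = 0.513.
Change = f₂ − f₁ = -0.196 → -20 percentage points.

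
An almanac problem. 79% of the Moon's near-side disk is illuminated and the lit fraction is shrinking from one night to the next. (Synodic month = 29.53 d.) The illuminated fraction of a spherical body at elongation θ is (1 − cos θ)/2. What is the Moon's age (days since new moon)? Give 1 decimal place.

19.2 days

Invert f = (1 − cos θ)/2 to get cos θ = 1 − 2(0.79) = -0.580, hence θ₀ = arccos -0.580 = 125.5°.
Since the Moon is past full (waning), take the reflex angle: θ = 360° − 125.5° = 234.5°.
At 360°/29.53 d per day, 234.5° corresponds to 19.24 days.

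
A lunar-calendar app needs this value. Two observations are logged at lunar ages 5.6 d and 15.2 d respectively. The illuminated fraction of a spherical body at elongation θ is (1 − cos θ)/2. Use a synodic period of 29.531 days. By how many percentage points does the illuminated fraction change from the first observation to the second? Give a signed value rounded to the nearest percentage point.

First observation: θ = 360°·5.6/29.531 = 68.3°, so f = 0.315.
Second observation: θ = 185.3°, f = 0.998.
Δf = 0.998 − 0.315 = +0.683, i.e. +68 pp.

+68 percentage points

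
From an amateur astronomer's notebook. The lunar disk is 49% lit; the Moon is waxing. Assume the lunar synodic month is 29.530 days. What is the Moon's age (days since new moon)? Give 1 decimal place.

7.3 days

Invert f = (1 − cos θ)/2 to get cos θ = 1 − 2(0.49) = 0.020, hence θ₀ = arccos 0.020 = 88.9°.
The Moon is waxing (0°–180°), so θ = 88.9° directly.
Age = 29.530 × 88.9°/360° ≈ 7.29 days.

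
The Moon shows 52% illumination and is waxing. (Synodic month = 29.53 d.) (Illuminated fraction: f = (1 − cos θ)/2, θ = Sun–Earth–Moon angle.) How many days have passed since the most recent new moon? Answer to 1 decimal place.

7.6 days

From f = (1 − cos θ)/2: cos θ = 1 − 2×0.52 = -0.040; arccos → 92.3°.
Before full moon the principal value applies: θ = 92.3°.
At 360°/29.53 d per day, 92.3° corresponds to 7.57 days.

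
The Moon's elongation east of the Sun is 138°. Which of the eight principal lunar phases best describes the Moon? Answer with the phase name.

waxing gibbous

The waxing gibbous sector spans roughly 112°–158°; 138° falls inside it.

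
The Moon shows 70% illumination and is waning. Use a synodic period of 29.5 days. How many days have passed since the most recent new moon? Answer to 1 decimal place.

20.2 days

From f = (1 − cos θ)/2: cos θ = 1 − 2×0.70 = -0.400; arccos → 113.6°.
Waning ⇒ past full, so θ = 360° − 113.6° = 246.4°.
That fraction of the synodic month is 246.4/360 × 29.5 d ≈ 20.19 d.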